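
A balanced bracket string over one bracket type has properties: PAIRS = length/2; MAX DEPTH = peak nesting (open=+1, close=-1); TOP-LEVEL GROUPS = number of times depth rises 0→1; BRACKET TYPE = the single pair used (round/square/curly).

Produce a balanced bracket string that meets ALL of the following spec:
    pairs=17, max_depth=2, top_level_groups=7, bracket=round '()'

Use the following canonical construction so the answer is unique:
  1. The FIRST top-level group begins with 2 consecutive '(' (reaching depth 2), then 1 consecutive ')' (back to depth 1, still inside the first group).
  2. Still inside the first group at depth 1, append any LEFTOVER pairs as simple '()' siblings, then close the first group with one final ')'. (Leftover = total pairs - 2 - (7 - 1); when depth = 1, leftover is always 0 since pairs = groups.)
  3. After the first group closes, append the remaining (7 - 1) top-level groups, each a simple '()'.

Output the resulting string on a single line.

Spec: pairs=17 depth=2 groups=7
Leftover pairs = 17 - 2 - (7-1) = 9
First group: deep chain of depth 2 + 9 sibling pairs
Remaining 6 groups: simple '()' each

Answer: (()()()()()()()()()())()()()()()()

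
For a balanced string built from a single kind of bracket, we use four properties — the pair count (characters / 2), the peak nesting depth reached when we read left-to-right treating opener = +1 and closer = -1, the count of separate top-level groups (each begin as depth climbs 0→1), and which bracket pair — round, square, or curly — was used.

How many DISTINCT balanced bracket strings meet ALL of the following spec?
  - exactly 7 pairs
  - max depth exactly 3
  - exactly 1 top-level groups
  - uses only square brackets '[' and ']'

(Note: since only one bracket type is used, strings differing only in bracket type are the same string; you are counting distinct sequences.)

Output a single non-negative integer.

Spec: pairs=7 depth=3 groups=1
Count(depth <= 3) = 32
Count(depth <= 2) = 1
Count(depth == 3) = 32 - 1 = 31

Answer: 31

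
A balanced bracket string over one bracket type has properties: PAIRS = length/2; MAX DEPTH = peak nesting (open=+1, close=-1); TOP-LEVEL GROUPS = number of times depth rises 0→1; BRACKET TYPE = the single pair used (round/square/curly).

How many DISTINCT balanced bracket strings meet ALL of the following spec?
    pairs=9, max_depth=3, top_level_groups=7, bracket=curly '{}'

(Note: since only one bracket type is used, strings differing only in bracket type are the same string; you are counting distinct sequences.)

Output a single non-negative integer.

Answer: 7

Derivation:
Spec: pairs=9 depth=3 groups=7
Count(depth <= 3) = 35
Count(depth <= 2) = 28
Count(depth == 3) = 35 - 28 = 7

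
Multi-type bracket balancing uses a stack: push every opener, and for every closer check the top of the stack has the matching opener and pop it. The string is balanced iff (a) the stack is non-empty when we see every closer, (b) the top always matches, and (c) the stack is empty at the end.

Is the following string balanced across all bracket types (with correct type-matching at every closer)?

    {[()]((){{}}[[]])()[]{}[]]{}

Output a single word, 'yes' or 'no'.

pos 0: push '{'; stack = {
pos 1: push '['; stack = {[
pos 2: push '('; stack = {[(
pos 3: ')' matches '('; pop; stack = {[
pos 4: ']' matches '['; pop; stack = {
pos 5: push '('; stack = {(
pos 6: push '('; stack = {((
pos 7: ')' matches '('; pop; stack = {(
pos 8: push '{'; stack = {({
pos 9: push '{'; stack = {({{
pos 10: '}' matches '{'; pop; stack = {({
pos 11: '}' matches '{'; pop; stack = {(
pos 12: push '['; stack = {([
pos 13: push '['; stack = {([[
pos 14: ']' matches '['; pop; stack = {([
pos 15: ']' matches '['; pop; stack = {(
pos 16: ')' matches '('; pop; stack = {
pos 17: push '('; stack = {(
pos 18: ')' matches '('; pop; stack = {
pos 19: push '['; stack = {[
pos 20: ']' matches '['; pop; stack = {
pos 21: push '{'; stack = {{
pos 22: '}' matches '{'; pop; stack = {
pos 23: push '['; stack = {[
pos 24: ']' matches '['; pop; stack = {
pos 25: saw closer ']' but top of stack is '{' (expected '}') → INVALID
Verdict: type mismatch at position 25: ']' closes '{' → no

Answer: no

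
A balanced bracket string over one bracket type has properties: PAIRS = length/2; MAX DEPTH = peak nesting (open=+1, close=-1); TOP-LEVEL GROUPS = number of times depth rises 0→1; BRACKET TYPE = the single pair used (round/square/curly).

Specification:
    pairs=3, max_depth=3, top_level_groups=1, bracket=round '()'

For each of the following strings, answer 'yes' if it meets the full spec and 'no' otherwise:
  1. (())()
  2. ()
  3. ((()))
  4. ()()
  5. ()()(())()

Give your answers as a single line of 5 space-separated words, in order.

Answer: no no yes no no

Derivation:
String 1 '(())()': depth seq [1 2 1 0 1 0]
  -> pairs=3 depth=2 groups=2 -> no
String 2 '()': depth seq [1 0]
  -> pairs=1 depth=1 groups=1 -> no
String 3 '((()))': depth seq [1 2 3 2 1 0]
  -> pairs=3 depth=3 groups=1 -> yes
String 4 '()()': depth seq [1 0 1 0]
  -> pairs=2 depth=1 groups=2 -> no
String 5 '()()(())()': depth seq [1 0 1 0 1 2 1 0 1 0]
  -> pairs=5 depth=2 groups=4 -> no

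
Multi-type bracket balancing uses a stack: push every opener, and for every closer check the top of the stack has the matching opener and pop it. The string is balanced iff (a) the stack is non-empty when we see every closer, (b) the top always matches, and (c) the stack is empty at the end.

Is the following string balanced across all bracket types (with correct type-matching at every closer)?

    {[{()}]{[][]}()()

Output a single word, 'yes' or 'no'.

Answer: no

Derivation:
pos 0: push '{'; stack = {
pos 1: push '['; stack = {[
pos 2: push '{'; stack = {[{
pos 3: push '('; stack = {[{(
pos 4: ')' matches '('; pop; stack = {[{
pos 5: '}' matches '{'; pop; stack = {[
pos 6: ']' matches '['; pop; stack = {
pos 7: push '{'; stack = {{
pos 8: push '['; stack = {{[
pos 9: ']' matches '['; pop; stack = {{
pos 10: push '['; stack = {{[
pos 11: ']' matches '['; pop; stack = {{
pos 12: '}' matches '{'; pop; stack = {
pos 13: push '('; stack = {(
pos 14: ')' matches '('; pop; stack = {
pos 15: push '('; stack = {(
pos 16: ')' matches '('; pop; stack = {
end: stack still non-empty ({) → INVALID
Verdict: unclosed openers at end: { → no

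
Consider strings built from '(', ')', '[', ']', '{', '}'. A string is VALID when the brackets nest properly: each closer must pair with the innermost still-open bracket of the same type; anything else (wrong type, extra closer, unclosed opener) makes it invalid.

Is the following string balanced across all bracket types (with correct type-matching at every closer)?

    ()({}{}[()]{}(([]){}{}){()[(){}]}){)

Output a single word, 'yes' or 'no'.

pos 0: push '('; stack = (
pos 1: ')' matches '('; pop; stack = (empty)
pos 2: push '('; stack = (
pos 3: push '{'; stack = ({
pos 4: '}' matches '{'; pop; stack = (
pos 5: push '{'; stack = ({
pos 6: '}' matches '{'; pop; stack = (
pos 7: push '['; stack = ([
pos 8: push '('; stack = ([(
pos 9: ')' matches '('; pop; stack = ([
pos 10: ']' matches '['; pop; stack = (
pos 11: push '{'; stack = ({
pos 12: '}' matches '{'; pop; stack = (
pos 13: push '('; stack = ((
pos 14: push '('; stack = (((
pos 15: push '['; stack = ((([
pos 16: ']' matches '['; pop; stack = (((
pos 17: ')' matches '('; pop; stack = ((
pos 18: push '{'; stack = (({
pos 19: '}' matches '{'; pop; stack = ((
pos 20: push '{'; stack = (({
pos 21: '}' matches '{'; pop; stack = ((
pos 22: ')' matches '('; pop; stack = (
pos 23: push '{'; stack = ({
pos 24: push '('; stack = ({(
pos 25: ')' matches '('; pop; stack = ({
pos 26: push '['; stack = ({[
pos 27: push '('; stack = ({[(
pos 28: ')' matches '('; pop; stack = ({[
pos 29: push '{'; stack = ({[{
pos 30: '}' matches '{'; pop; stack = ({[
pos 31: ']' matches '['; pop; stack = ({
pos 32: '}' matches '{'; pop; stack = (
pos 33: ')' matches '('; pop; stack = (empty)
pos 34: push '{'; stack = {
pos 35: saw closer ')' but top of stack is '{' (expected '}') → INVALID
Verdict: type mismatch at position 35: ')' closes '{' → no

Answer: no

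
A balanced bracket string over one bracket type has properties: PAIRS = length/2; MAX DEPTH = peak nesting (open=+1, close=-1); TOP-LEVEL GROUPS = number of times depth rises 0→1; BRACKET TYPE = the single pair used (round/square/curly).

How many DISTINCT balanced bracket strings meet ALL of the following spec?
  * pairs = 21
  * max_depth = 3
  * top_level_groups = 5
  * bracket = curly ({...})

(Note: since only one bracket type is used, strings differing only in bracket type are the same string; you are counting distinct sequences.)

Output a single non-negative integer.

Answer: 23332115

Derivation:
Spec: pairs=21 depth=3 groups=5
Count(depth <= 3) = 23336960
Count(depth <= 2) = 4845
Count(depth == 3) = 23336960 - 4845 = 23332115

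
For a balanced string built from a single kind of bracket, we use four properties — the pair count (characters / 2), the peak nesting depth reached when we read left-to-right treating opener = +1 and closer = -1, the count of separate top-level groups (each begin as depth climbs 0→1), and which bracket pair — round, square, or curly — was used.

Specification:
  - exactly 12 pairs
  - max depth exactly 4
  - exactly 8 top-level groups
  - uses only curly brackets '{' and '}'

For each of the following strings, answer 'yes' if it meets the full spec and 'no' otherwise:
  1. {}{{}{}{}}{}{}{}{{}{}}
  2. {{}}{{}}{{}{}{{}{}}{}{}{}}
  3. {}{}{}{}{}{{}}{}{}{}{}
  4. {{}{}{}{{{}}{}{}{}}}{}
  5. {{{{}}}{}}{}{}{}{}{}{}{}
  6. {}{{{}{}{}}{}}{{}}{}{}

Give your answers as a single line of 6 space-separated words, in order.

Answer: no no no no yes no

Derivation:
String 1 '{}{{}{}{}}{}{}{}{{}{}}': depth seq [1 0 1 2 1 2 1 2 1 0 1 0 1 0 1 0 1 2 1 2 1 0]
  -> pairs=11 depth=2 groups=6 -> no
String 2 '{{}}{{}}{{}{}{{}{}}{}{}{}}': depth seq [1 2 1 0 1 2 1 0 1 2 1 2 1 2 3 2 3 2 1 2 1 2 1 2 1 0]
  -> pairs=13 depth=3 groups=3 -> no
String 3 '{}{}{}{}{}{{}}{}{}{}{}': depth seq [1 0 1 0 1 0 1 0 1 0 1 2 1 0 1 0 1 0 1 0 1 0]
  -> pairs=11 depth=2 groups=10 -> no
String 4 '{{}{}{}{{{}}{}{}{}}}{}': depth seq [1 2 1 2 1 2 1 2 3 4 3 2 3 2 3 2 3 2 1 0 1 0]
  -> pairs=11 depth=4 groups=2 -> no
String 5 '{{{{}}}{}}{}{}{}{}{}{}{}': depth seq [1 2 3 4 3 2 1 2 1 0 1 0 1 0 1 0 1 0 1 0 1 0 1 0]
  -> pairs=12 depth=4 groups=8 -> yes
String 6 '{}{{{}{}{}}{}}{{}}{}{}': depth seq [1 0 1 2 3 2 3 2 3 2 1 2 1 0 1 2 1 0 1 0 1 0]
  -> pairs=11 depth=3 groups=5 -> no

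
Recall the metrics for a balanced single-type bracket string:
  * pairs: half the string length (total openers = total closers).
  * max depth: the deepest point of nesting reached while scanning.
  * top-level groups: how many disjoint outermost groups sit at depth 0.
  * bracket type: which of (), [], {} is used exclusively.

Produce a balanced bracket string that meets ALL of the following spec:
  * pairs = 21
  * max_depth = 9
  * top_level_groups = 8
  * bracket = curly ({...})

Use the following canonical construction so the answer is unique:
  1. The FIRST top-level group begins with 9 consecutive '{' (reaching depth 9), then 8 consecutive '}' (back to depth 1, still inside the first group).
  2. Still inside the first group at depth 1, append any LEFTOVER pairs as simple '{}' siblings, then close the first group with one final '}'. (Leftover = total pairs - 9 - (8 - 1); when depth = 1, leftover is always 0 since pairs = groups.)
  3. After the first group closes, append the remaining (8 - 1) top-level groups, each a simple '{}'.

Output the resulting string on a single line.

Answer: {{{{{{{{{}}}}}}}}{}{}{}{}{}}{}{}{}{}{}{}{}

Derivation:
Spec: pairs=21 depth=9 groups=8
Leftover pairs = 21 - 9 - (8-1) = 5
First group: deep chain of depth 9 + 5 sibling pairs
Remaining 7 groups: simple '{}' each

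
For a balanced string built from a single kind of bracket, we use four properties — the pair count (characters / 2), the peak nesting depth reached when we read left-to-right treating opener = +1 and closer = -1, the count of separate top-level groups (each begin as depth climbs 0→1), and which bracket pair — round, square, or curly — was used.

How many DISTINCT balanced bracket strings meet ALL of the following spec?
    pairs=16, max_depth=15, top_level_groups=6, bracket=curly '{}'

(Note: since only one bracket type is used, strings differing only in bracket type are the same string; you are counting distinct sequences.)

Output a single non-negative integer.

Answer: 0

Derivation:
Spec: pairs=16 depth=15 groups=6
Count(depth <= 15) = 1225785
Count(depth <= 14) = 1225785
Count(depth == 15) = 1225785 - 1225785 = 0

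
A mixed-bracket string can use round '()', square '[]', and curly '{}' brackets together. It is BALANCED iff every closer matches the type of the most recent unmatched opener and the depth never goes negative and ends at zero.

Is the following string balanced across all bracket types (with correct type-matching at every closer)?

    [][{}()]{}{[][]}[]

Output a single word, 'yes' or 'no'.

pos 0: push '['; stack = [
pos 1: ']' matches '['; pop; stack = (empty)
pos 2: push '['; stack = [
pos 3: push '{'; stack = [{
pos 4: '}' matches '{'; pop; stack = [
pos 5: push '('; stack = [(
pos 6: ')' matches '('; pop; stack = [
pos 7: ']' matches '['; pop; stack = (empty)
pos 8: push '{'; stack = {
pos 9: '}' matches '{'; pop; stack = (empty)
pos 10: push '{'; stack = {
pos 11: push '['; stack = {[
pos 12: ']' matches '['; pop; stack = {
pos 13: push '['; stack = {[
pos 14: ']' matches '['; pop; stack = {
pos 15: '}' matches '{'; pop; stack = (empty)
pos 16: push '['; stack = [
pos 17: ']' matches '['; pop; stack = (empty)
end: stack empty → VALID
Verdict: properly nested → yes

Answer: yes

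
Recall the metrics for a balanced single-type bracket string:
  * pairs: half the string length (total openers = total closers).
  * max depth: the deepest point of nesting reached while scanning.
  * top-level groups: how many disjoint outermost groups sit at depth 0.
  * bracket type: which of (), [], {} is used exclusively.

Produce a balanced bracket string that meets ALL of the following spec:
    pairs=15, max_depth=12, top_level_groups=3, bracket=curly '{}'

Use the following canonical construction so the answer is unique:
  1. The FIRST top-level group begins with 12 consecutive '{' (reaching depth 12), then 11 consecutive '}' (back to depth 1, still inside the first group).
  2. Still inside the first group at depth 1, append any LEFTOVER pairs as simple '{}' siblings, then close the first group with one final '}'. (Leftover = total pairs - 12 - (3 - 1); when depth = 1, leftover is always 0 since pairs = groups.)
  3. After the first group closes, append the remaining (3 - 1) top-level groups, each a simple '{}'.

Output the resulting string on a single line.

Answer: {{{{{{{{{{{{}}}}}}}}}}}{}}{}{}

Derivation:
Spec: pairs=15 depth=12 groups=3
Leftover pairs = 15 - 12 - (3-1) = 1
First group: deep chain of depth 12 + 1 sibling pairs
Remaining 2 groups: simple '{}' each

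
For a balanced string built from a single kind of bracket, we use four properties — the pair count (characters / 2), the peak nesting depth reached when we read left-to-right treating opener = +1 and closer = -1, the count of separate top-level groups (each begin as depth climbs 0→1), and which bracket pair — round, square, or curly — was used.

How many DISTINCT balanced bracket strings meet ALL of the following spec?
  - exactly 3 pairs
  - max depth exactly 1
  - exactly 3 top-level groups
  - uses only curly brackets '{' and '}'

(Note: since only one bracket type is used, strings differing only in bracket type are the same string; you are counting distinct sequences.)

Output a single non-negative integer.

Answer: 1

Derivation:
Spec: pairs=3 depth=1 groups=3
Count(depth <= 1) = 1
Count(depth <= 0) = 0
Count(depth == 1) = 1 - 0 = 1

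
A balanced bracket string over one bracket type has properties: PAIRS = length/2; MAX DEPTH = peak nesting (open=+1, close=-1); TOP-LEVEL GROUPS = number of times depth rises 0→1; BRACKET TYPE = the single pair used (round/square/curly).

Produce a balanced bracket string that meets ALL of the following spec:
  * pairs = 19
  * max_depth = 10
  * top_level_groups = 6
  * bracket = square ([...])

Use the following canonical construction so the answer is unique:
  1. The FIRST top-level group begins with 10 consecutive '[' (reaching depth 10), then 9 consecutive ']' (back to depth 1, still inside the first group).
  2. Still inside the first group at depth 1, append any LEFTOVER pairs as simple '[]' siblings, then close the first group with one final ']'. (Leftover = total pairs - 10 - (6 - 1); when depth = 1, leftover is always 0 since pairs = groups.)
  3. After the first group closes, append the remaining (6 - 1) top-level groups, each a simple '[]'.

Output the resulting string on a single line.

Spec: pairs=19 depth=10 groups=6
Leftover pairs = 19 - 10 - (6-1) = 4
First group: deep chain of depth 10 + 4 sibling pairs
Remaining 5 groups: simple '[]' each

Answer: [[[[[[[[[[]]]]]]]]][][][][]][][][][][]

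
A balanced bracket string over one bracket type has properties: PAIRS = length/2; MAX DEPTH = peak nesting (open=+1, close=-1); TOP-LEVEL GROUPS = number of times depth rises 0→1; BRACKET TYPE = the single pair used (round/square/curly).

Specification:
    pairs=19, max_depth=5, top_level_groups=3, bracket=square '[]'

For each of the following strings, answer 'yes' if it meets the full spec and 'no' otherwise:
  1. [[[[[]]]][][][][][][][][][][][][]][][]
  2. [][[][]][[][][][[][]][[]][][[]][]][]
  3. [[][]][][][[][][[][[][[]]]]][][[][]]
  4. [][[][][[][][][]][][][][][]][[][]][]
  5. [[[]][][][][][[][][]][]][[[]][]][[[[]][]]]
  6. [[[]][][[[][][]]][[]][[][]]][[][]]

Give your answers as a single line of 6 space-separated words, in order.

Answer: yes no no no no no

Derivation:
String 1 '[[[[[]]]][][][][][][][][][][][][]][][]': depth seq [1 2 3 4 5 4 3 2 1 2 1 2 1 2 1 2 1 2 1 2 1 2 1 2 1 2 1 2 1 2 1 2 1 0 1 0 1 0]
  -> pairs=19 depth=5 groups=3 -> yes
String 2 '[][[][]][[][][][[][]][[]][][[]][]][]': depth seq [1 0 1 2 1 2 1 0 1 2 1 2 1 2 1 2 3 2 3 2 1 2 3 2 1 2 1 2 3 2 1 2 1 0 1 0]
  -> pairs=18 depth=3 groups=4 -> no
String 3 '[[][]][][][[][][[][[][[]]]]][][[][]]': depth seq [1 2 1 2 1 0 1 0 1 0 1 2 1 2 1 2 3 2 3 4 3 4 5 4 3 2 1 0 1 0 1 2 1 2 1 0]
  -> pairs=18 depth=5 groups=6 -> no
String 4 '[][[][][[][][][]][][][][][]][[][]][]': depth seq [1 0 1 2 1 2 1 2 3 2 3 2 3 2 3 2 1 2 1 2 1 2 1 2 1 2 1 0 1 2 1 2 1 0 1 0]
  -> pairs=18 depth=3 groups=4 -> no
String 5 '[[[]][][][][][[][][]][]][[[]][]][[[[]][]]]': depth seq [1 2 3 2 1 2 1 2 1 2 1 2 1 2 3 2 3 2 3 2 1 2 1 0 1 2 3 2 1 2 1 0 1 2 3 4 3 2 3 2 1 0]
  -> pairs=21 depth=4 groups=3 -> no
String 6 '[[[]][][[[][][]]][[]][[][]]][[][]]': depth seq [1 2 3 2 1 2 1 2 3 4 3 4 3 4 3 2 1 2 3 2 1 2 3 2 3 2 1 0 1 2 1 2 1 0]
  -> pairs=17 depth=4 groups=2 -> no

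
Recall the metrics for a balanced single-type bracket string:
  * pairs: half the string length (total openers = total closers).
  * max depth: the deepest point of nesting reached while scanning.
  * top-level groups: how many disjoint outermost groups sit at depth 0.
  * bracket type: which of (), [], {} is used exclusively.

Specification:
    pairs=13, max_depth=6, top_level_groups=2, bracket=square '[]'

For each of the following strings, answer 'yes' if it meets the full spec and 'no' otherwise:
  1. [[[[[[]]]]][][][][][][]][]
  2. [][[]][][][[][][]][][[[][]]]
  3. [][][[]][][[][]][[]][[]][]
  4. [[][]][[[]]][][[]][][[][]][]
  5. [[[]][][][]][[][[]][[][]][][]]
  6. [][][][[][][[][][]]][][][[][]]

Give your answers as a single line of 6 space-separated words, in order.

String 1 '[[[[[[]]]]][][][][][][]][]': depth seq [1 2 3 4 5 6 5 4 3 2 1 2 1 2 1 2 1 2 1 2 1 2 1 0 1 0]
  -> pairs=13 depth=6 groups=2 -> yes
String 2 '[][[]][][][[][][]][][[[][]]]': depth seq [1 0 1 2 1 0 1 0 1 0 1 2 1 2 1 2 1 0 1 0 1 2 3 2 3 2 1 0]
  -> pairs=14 depth=3 groups=7 -> no
String 3 '[][][[]][][[][]][[]][[]][]': depth seq [1 0 1 0 1 2 1 0 1 0 1 2 1 2 1 0 1 2 1 0 1 2 1 0 1 0]
  -> pairs=13 depth=2 groups=8 -> no
String 4 '[[][]][[[]]][][[]][][[][]][]': depth seq [1 2 1 2 1 0 1 2 3 2 1 0 1 0 1 2 1 0 1 0 1 2 1 2 1 0 1 0]
  -> pairs=14 depth=3 groups=7 -> no
String 5 '[[[]][][][]][[][[]][[][]][][]]': depth seq [1 2 3 2 1 2 1 2 1 2 1 0 1 2 1 2 3 2 1 2 3 2 3 2 1 2 1 2 1 0]
  -> pairs=15 depth=3 groups=2 -> no
String 6 '[][][][[][][[][][]]][][][[][]]': depth seq [1 0 1 0 1 0 1 2 1 2 1 2 3 2 3 2 3 2 1 0 1 0 1 0 1 2 1 2 1 0]
  -> pairs=15 depth=3 groups=7 -> no

Answer: yes no no no no no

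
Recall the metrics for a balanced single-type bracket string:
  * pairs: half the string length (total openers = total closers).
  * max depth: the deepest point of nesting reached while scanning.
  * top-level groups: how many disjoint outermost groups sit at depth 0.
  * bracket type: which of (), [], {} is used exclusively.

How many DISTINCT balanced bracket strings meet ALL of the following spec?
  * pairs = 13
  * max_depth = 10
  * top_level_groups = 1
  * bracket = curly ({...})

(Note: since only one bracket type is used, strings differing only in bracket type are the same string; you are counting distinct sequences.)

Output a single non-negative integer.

Spec: pairs=13 depth=10 groups=1
Count(depth <= 10) = 207783
Count(depth <= 9) = 206516
Count(depth == 10) = 207783 - 206516 = 1267

Answer: 1267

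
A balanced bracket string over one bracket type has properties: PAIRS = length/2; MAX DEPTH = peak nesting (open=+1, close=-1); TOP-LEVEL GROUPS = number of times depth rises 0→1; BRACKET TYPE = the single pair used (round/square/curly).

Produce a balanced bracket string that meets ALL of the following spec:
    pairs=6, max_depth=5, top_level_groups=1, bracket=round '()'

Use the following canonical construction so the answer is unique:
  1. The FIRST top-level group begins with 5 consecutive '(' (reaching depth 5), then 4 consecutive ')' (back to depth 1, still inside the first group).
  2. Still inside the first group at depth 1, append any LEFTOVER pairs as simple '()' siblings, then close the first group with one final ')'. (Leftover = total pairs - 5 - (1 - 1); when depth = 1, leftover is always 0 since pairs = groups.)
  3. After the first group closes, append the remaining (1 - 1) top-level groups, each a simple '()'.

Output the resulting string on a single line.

Answer: ((((())))())

Derivation:
Spec: pairs=6 depth=5 groups=1
Leftover pairs = 6 - 5 - (1-1) = 1
First group: deep chain of depth 5 + 1 sibling pairs
Remaining 0 groups: simple '()' each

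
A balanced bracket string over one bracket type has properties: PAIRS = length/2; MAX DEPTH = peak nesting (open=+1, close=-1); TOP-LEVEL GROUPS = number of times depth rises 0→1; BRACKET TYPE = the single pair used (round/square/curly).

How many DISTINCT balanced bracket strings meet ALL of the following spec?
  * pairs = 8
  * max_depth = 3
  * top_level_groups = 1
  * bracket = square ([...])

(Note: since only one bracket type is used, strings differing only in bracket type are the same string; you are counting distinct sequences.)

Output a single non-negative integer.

Answer: 63

Derivation:
Spec: pairs=8 depth=3 groups=1
Count(depth <= 3) = 64
Count(depth <= 2) = 1
Count(depth == 3) = 64 - 1 = 63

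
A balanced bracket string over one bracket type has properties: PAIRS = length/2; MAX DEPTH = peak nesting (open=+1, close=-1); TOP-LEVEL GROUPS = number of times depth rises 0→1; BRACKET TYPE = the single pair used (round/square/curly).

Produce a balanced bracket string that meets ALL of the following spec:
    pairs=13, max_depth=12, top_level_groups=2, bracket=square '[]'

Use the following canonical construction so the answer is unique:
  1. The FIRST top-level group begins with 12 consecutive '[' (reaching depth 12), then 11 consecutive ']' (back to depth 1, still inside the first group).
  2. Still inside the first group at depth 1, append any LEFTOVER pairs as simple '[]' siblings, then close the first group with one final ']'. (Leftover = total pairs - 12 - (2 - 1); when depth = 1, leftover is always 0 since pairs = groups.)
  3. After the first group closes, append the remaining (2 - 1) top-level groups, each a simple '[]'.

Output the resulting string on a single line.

Answer: [[[[[[[[[[[[]]]]]]]]]]]][]

Derivation:
Spec: pairs=13 depth=12 groups=2
Leftover pairs = 13 - 12 - (2-1) = 0
First group: deep chain of depth 12 + 0 sibling pairs
Remaining 1 groups: simple '[]' each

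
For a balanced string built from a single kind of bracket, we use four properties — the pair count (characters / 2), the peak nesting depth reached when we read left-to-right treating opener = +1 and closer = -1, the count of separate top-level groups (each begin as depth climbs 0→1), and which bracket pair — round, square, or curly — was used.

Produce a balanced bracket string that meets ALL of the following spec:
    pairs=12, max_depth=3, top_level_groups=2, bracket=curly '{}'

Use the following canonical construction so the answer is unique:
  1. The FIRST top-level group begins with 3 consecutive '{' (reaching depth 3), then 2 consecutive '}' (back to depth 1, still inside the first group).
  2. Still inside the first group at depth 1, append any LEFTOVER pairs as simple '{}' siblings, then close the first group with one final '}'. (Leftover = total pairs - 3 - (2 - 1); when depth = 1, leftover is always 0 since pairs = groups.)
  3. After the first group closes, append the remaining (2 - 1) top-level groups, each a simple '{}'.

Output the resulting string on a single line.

Answer: {{{}}{}{}{}{}{}{}{}{}}{}

Derivation:
Spec: pairs=12 depth=3 groups=2
Leftover pairs = 12 - 3 - (2-1) = 8
First group: deep chain of depth 3 + 8 sibling pairs
Remaining 1 groups: simple '{}' each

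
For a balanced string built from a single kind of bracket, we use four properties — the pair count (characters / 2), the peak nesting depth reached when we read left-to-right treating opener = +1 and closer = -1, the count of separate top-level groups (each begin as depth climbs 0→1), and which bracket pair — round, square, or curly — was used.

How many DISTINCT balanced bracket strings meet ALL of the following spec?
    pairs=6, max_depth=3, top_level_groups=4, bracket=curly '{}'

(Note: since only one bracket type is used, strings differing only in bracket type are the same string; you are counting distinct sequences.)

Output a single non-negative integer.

Answer: 4

Derivation:
Spec: pairs=6 depth=3 groups=4
Count(depth <= 3) = 14
Count(depth <= 2) = 10
Count(depth == 3) = 14 - 10 = 4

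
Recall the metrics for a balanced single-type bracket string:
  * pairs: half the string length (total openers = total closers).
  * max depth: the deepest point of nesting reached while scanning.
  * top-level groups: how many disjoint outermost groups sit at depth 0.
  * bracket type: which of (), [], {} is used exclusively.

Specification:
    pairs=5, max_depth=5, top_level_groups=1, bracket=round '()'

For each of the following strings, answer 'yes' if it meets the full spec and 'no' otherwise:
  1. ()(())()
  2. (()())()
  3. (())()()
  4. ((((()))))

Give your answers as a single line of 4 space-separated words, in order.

Answer: no no no yes

Derivation:
String 1 '()(())()': depth seq [1 0 1 2 1 0 1 0]
  -> pairs=4 depth=2 groups=3 -> no
String 2 '(()())()': depth seq [1 2 1 2 1 0 1 0]
  -> pairs=4 depth=2 groups=2 -> no
String 3 '(())()()': depth seq [1 2 1 0 1 0 1 0]
  -> pairs=4 depth=2 groups=3 -> no
String 4 '((((()))))': depth seq [1 2 3 4 5 4 3 2 1 0]
  -> pairs=5 depth=5 groups=1 -> yes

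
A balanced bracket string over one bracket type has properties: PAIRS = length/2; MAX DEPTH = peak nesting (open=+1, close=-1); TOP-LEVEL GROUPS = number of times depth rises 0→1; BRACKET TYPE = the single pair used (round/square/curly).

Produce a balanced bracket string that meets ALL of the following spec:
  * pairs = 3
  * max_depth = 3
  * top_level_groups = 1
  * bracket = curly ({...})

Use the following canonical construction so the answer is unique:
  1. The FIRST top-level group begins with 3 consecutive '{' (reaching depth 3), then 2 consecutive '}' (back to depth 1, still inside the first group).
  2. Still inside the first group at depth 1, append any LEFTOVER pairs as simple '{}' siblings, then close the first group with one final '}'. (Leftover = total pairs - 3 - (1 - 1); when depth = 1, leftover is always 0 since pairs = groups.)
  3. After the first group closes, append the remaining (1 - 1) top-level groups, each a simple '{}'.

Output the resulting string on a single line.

Spec: pairs=3 depth=3 groups=1
Leftover pairs = 3 - 3 - (1-1) = 0
First group: deep chain of depth 3 + 0 sibling pairs
Remaining 0 groups: simple '{}' each

Answer: {{{}}}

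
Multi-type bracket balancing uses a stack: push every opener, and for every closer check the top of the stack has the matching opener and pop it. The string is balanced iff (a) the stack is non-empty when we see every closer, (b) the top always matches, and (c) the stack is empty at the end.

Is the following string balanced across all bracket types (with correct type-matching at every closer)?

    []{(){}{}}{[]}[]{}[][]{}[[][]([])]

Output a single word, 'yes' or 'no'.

pos 0: push '['; stack = [
pos 1: ']' matches '['; pop; stack = (empty)
pos 2: push '{'; stack = {
pos 3: push '('; stack = {(
pos 4: ')' matches '('; pop; stack = {
pos 5: push '{'; stack = {{
pos 6: '}' matches '{'; pop; stack = {
pos 7: push '{'; stack = {{
pos 8: '}' matches '{'; pop; stack = {
pos 9: '}' matches '{'; pop; stack = (empty)
pos 10: push '{'; stack = {
pos 11: push '['; stack = {[
pos 12: ']' matches '['; pop; stack = {
pos 13: '}' matches '{'; pop; stack = (empty)
pos 14: push '['; stack = [
pos 15: ']' matches '['; pop; stack = (empty)
pos 16: push '{'; stack = {
pos 17: '}' matches '{'; pop; stack = (empty)
pos 18: push '['; stack = [
pos 19: ']' matches '['; pop; stack = (empty)
pos 20: push '['; stack = [
pos 21: ']' matches '['; pop; stack = (empty)
pos 22: push '{'; stack = {
pos 23: '}' matches '{'; pop; stack = (empty)
pos 24: push '['; stack = [
pos 25: push '['; stack = [[
pos 26: ']' matches '['; pop; stack = [
pos 27: push '['; stack = [[
pos 28: ']' matches '['; pop; stack = [
pos 29: push '('; stack = [(
pos 30: push '['; stack = [([
pos 31: ']' matches '['; pop; stack = [(
pos 32: ')' matches '('; pop; stack = [
pos 33: ']' matches '['; pop; stack = (empty)
end: stack empty → VALID
Verdict: properly nested → yes

Answer: yes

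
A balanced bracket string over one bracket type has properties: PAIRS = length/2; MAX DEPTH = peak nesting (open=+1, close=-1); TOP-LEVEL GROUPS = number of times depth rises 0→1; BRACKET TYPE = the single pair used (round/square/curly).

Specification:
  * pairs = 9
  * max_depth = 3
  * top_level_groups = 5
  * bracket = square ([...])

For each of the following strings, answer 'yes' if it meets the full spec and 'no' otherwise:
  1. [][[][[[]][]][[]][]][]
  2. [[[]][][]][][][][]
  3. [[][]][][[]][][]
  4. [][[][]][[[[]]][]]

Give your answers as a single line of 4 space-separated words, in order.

String 1 '[][[][[[]][]][[]][]][]': depth seq [1 0 1 2 1 2 3 4 3 2 3 2 1 2 3 2 1 2 1 0 1 0]
  -> pairs=11 depth=4 groups=3 -> no
String 2 '[[[]][][]][][][][]': depth seq [1 2 3 2 1 2 1 2 1 0 1 0 1 0 1 0 1 0]
  -> pairs=9 depth=3 groups=5 -> yes
String 3 '[[][]][][[]][][]': depth seq [1 2 1 2 1 0 1 0 1 2 1 0 1 0 1 0]
  -> pairs=8 depth=2 groups=5 -> no
String 4 '[][[][]][[[[]]][]]': depth seq [1 0 1 2 1 2 1 0 1 2 3 4 3 2 1 2 1 0]
  -> pairs=9 depth=4 groups=3 -> no

Answer: no yes no no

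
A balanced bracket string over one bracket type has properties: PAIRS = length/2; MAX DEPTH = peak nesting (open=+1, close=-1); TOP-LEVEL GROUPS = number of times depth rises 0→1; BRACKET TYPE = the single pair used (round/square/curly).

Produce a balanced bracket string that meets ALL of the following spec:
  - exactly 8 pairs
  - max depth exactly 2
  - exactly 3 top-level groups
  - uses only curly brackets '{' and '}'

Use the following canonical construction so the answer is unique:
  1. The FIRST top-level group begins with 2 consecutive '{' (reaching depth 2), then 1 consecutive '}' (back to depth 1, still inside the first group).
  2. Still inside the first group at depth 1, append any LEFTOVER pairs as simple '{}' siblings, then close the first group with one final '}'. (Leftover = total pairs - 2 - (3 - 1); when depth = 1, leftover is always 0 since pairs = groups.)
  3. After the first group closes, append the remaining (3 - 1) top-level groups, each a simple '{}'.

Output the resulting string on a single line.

Spec: pairs=8 depth=2 groups=3
Leftover pairs = 8 - 2 - (3-1) = 4
First group: deep chain of depth 2 + 4 sibling pairs
Remaining 2 groups: simple '{}' each

Answer: {{}{}{}{}{}}{}{}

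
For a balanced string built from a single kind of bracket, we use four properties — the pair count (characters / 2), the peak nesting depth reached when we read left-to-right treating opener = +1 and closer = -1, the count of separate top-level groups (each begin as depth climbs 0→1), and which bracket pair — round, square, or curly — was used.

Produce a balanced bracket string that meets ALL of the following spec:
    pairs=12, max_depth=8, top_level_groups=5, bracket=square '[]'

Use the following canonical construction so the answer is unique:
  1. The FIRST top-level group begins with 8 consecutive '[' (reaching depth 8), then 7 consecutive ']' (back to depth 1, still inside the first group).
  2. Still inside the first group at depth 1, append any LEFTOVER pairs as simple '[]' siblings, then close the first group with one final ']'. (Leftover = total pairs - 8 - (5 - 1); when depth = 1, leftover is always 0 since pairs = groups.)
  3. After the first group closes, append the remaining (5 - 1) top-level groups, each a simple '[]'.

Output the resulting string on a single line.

Answer: [[[[[[[[]]]]]]]][][][][]

Derivation:
Spec: pairs=12 depth=8 groups=5
Leftover pairs = 12 - 8 - (5-1) = 0
First group: deep chain of depth 8 + 0 sibling pairs
Remaining 4 groups: simple '[]' each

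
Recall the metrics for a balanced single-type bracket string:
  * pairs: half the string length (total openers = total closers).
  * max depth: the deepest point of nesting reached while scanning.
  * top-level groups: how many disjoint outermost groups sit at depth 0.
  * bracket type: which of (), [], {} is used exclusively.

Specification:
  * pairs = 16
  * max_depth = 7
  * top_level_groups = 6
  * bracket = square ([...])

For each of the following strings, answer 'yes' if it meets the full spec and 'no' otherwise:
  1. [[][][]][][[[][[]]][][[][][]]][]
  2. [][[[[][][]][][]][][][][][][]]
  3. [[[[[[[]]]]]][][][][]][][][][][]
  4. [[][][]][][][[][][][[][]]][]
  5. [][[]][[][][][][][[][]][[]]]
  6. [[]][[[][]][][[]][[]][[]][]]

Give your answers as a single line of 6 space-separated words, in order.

Answer: no no yes no no no

Derivation:
String 1 '[[][][]][][[[][[]]][][[][][]]][]': depth seq [1 2 1 2 1 2 1 0 1 0 1 2 3 2 3 4 3 2 1 2 1 2 3 2 3 2 3 2 1 0 1 0]
  -> pairs=16 depth=4 groups=4 -> no
String 2 '[][[[[][][]][][]][][][][][][]]': depth seq [1 0 1 2 3 4 3 4 3 4 3 2 3 2 3 2 1 2 1 2 1 2 1 2 1 2 1 2 1 0]
  -> pairs=15 depth=4 groups=2 -> no
String 3 '[[[[[[[]]]]]][][][][]][][][][][]': depth seq [1 2 3 4 5 6 7 6 5 4 3 2 1 2 1 2 1 2 1 2 1 0 1 0 1 0 1 0 1 0 1 0]
  -> pairs=16 depth=7 groups=6 -> yes
String 4 '[[][][]][][][[][][][[][]]][]': depth seq [1 2 1 2 1 2 1 0 1 0 1 0 1 2 1 2 1 2 1 2 3 2 3 2 1 0 1 0]
  -> pairs=14 depth=3 groups=5 -> no
String 5 '[][[]][[][][][][][[][]][[]]]': depth seq [1 0 1 2 1 0 1 2 1 2 1 2 1 2 1 2 1 2 3 2 3 2 1 2 3 2 1 0]
  -> pairs=14 depth=3 groups=3 -> no
String 6 '[[]][[[][]][][[]][[]][[]][]]': depth seq [1 2 1 0 1 2 3 2 3 2 1 2 1 2 3 2 1 2 3 2 1 2 3 2 1 2 1 0]
  -> pairs=14 depth=3 groups=2 -> no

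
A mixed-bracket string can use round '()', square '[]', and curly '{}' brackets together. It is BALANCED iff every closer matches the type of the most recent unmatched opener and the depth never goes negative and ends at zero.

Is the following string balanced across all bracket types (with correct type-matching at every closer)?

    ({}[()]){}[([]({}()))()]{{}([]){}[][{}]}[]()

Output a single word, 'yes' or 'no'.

Answer: yes

Derivation:
pos 0: push '('; stack = (
pos 1: push '{'; stack = ({
pos 2: '}' matches '{'; pop; stack = (
pos 3: push '['; stack = ([
pos 4: push '('; stack = ([(
pos 5: ')' matches '('; pop; stack = ([
pos 6: ']' matches '['; pop; stack = (
pos 7: ')' matches '('; pop; stack = (empty)
pos 8: push '{'; stack = {
pos 9: '}' matches '{'; pop; stack = (empty)
pos 10: push '['; stack = [
pos 11: push '('; stack = [(
pos 12: push '['; stack = [([
pos 13: ']' matches '['; pop; stack = [(
pos 14: push '('; stack = [((
pos 15: push '{'; stack = [(({
pos 16: '}' matches '{'; pop; stack = [((
pos 17: push '('; stack = [(((
pos 18: ')' matches '('; pop; stack = [((
pos 19: ')' matches '('; pop; stack = [(
pos 20: ')' matches '('; pop; stack = [
pos 21: push '('; stack = [(
pos 22: ')' matches '('; pop; stack = [
pos 23: ']' matches '['; pop; stack = (empty)
pos 24: push '{'; stack = {
pos 25: push '{'; stack = {{
pos 26: '}' matches '{'; pop; stack = {
pos 27: push '('; stack = {(
pos 28: push '['; stack = {([
pos 29: ']' matches '['; pop; stack = {(
pos 30: ')' matches '('; pop; stack = {
pos 31: push '{'; stack = {{
pos 32: '}' matches '{'; pop; stack = {
pos 33: push '['; stack = {[
pos 34: ']' matches '['; pop; stack = {
pos 35: push '['; stack = {[
pos 36: push '{'; stack = {[{
pos 37: '}' matches '{'; pop; stack = {[
pos 38: ']' matches '['; pop; stack = {
pos 39: '}' matches '{'; pop; stack = (empty)
pos 40: push '['; stack = [
pos 41: ']' matches '['; pop; stack = (empty)
pos 42: push '('; stack = (
pos 43: ')' matches '('; pop; stack = (empty)
end: stack empty → VALID
Verdict: properly nested → yes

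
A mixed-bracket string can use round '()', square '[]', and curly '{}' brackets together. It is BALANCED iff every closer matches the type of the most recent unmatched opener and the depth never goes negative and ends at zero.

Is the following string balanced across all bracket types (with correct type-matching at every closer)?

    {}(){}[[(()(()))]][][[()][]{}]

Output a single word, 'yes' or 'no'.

pos 0: push '{'; stack = {
pos 1: '}' matches '{'; pop; stack = (empty)
pos 2: push '('; stack = (
pos 3: ')' matches '('; pop; stack = (empty)
pos 4: push '{'; stack = {
pos 5: '}' matches '{'; pop; stack = (empty)
pos 6: push '['; stack = [
pos 7: push '['; stack = [[
pos 8: push '('; stack = [[(
pos 9: push '('; stack = [[((
pos 10: ')' matches '('; pop; stack = [[(
pos 11: push '('; stack = [[((
pos 12: push '('; stack = [[(((
pos 13: ')' matches '('; pop; stack = [[((
pos 14: ')' matches '('; pop; stack = [[(
pos 15: ')' matches '('; pop; stack = [[
pos 16: ']' matches '['; pop; stack = [
pos 17: ']' matches '['; pop; stack = (empty)
pos 18: push '['; stack = [
pos 19: ']' matches '['; pop; stack = (empty)
pos 20: push '['; stack = [
pos 21: push '['; stack = [[
pos 22: push '('; stack = [[(
pos 23: ')' matches '('; pop; stack = [[
pos 24: ']' matches '['; pop; stack = [
pos 25: push '['; stack = [[
pos 26: ']' matches '['; pop; stack = [
pos 27: push '{'; stack = [{
pos 28: '}' matches '{'; pop; stack = [
pos 29: ']' matches '['; pop; stack = (empty)
end: stack empty → VALID
Verdict: properly nested → yes

Answer: yes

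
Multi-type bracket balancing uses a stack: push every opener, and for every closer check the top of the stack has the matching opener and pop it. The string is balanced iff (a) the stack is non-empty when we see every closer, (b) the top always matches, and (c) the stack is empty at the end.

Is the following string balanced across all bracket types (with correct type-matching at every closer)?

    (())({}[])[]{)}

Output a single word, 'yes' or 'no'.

pos 0: push '('; stack = (
pos 1: push '('; stack = ((
pos 2: ')' matches '('; pop; stack = (
pos 3: ')' matches '('; pop; stack = (empty)
pos 4: push '('; stack = (
pos 5: push '{'; stack = ({
pos 6: '}' matches '{'; pop; stack = (
pos 7: push '['; stack = ([
pos 8: ']' matches '['; pop; stack = (
pos 9: ')' matches '('; pop; stack = (empty)
pos 10: push '['; stack = [
pos 11: ']' matches '['; pop; stack = (empty)
pos 12: push '{'; stack = {
pos 13: saw closer ')' but top of stack is '{' (expected '}') → INVALID
Verdict: type mismatch at position 13: ')' closes '{' → no

Answer: no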